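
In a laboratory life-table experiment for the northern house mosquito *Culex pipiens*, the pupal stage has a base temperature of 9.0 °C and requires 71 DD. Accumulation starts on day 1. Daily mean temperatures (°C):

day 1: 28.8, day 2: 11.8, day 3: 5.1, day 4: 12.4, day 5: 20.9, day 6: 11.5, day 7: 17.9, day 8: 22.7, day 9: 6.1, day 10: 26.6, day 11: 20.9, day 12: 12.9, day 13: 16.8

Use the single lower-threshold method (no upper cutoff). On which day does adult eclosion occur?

Daily DD above 9.0 °C: 19.8, 2.8, 0.0, 3.4, 11.9, 2.5, 8.9, 13.7, 0.0, 17.6, 11.9, 3.9, 7.8.
Cumulative: 19.8, 22.6, 22.6, 26.0, 37.9, 40.4, 49.3, 63.0, 63.0, 80.6, 92.5, 96.4, 104.2.
The total first reaches 71 DD on day 10.

day 10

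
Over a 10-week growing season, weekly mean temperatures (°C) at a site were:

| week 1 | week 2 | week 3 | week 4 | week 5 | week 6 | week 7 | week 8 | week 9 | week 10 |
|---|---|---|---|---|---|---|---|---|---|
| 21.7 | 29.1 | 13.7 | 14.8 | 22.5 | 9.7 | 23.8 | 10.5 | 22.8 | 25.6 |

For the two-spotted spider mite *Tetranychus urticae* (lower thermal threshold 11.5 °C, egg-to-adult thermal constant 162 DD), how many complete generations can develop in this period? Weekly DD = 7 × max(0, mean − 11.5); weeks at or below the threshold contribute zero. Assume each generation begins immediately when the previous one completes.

Weekly DD (7 × max(0, T̄ − 11.5)): 71.4, 123.2, 15.4, 23.1, 77.0, 0.0, 86.1, 0.0, 79.1, 98.7.
Season total = 574.0 DD.
Complete generations = ⌊574.0 / 162⌋ = 3.

3 generations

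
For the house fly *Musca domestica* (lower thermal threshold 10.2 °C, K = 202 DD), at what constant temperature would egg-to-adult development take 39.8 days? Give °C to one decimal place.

Required daily accumulation = 202 / 39.8 = 5.075 DD/day.
T = T_base + 5.075 = 10.2 + 5.075 = 15.275 ≈ 15.3 °C.

15.3 °C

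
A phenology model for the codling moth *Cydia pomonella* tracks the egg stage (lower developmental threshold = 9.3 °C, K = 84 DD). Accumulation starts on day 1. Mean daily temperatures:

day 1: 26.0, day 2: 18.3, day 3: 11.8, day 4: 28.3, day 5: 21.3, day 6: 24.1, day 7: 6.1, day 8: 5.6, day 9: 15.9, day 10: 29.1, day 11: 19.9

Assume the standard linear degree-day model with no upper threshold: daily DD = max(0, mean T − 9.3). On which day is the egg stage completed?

Daily DD above 9.3 °C: 16.7, 9.0, 2.5, 19.0, 12.0, 14.8, 0.0, 0.0, 6.6, 19.8, 10.6.
Cumulative: 16.7, 25.7, 28.2, 47.2, 59.2, 74.0, 74.0, 74.0, 80.6, 100.4, 111.0.
The total first reaches 84 DD on day 10.

day 10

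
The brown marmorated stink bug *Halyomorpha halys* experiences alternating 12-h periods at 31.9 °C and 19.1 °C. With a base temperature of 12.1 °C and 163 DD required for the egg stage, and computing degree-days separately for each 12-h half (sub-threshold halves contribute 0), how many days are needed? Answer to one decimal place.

12.2 days

Day half: max(0, 31.9 − 12.1) × 0.5 = 19.8 × 0.5 = 9.90 DD.
Night half: max(0, 19.1 − 12.1) × 0.5 = 7.0 × 0.5 = 3.50 DD.
Per 24 h: 13.40 DD/day.
Duration = 163 / 13.40 = 12.164 ≈ 12.2 days.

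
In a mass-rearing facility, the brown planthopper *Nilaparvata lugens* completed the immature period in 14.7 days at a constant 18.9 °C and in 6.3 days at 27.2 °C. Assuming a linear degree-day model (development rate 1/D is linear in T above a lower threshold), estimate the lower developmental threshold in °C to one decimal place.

Under the model K = D·(T − T_b), so D₁·(T₁ − T_b) = D₂·(T₂ − T_b).
14.7·(18.9 − T_b) = 6.3·(27.2 − T_b)
T_b = (14.7·18.9 − 6.3·27.2) / (14.7 − 6.3) = 106.47 / 8.4 = 12.675 °C ≈ 12.7 °C.

12.7 °C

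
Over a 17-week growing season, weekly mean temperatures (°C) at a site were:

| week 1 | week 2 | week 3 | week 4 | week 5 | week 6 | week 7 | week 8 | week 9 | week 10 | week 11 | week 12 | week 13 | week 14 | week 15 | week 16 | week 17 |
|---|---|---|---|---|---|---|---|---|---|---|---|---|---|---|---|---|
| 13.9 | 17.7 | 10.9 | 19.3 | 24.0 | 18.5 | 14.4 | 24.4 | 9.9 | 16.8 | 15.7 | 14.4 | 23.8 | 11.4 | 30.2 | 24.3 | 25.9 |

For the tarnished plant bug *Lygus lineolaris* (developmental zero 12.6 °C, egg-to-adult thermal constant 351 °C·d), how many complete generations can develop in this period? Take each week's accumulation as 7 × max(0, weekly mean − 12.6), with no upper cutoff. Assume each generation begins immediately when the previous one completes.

Weekly DD (7 × max(0, T̄ − 12.6)): 9.1, 35.7, 0.0, 46.9, 79.8, 41.3, 12.6, 82.6, 0.0, 29.4, 21.7, 12.6, 78.4, 0.0, 123.2, 81.9, 93.1.
Season total = 748.3 DD.
Complete generations = ⌊748.3 / 351⌋ = 2.

2 generations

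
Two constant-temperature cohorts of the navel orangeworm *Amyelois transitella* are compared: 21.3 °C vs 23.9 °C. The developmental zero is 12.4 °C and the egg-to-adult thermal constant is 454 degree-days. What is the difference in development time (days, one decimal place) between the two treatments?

At 21.3 °C: 454 / (21.3 − 12.4) = 454 / 8.9 = 51.011 d.
At 23.9 °C: 454 / (23.9 − 12.4) = 454 / 11.5 = 39.478 d.
Difference = |51.011 − 39.478| = 11.533 ≈ 11.5 days.

11.5 days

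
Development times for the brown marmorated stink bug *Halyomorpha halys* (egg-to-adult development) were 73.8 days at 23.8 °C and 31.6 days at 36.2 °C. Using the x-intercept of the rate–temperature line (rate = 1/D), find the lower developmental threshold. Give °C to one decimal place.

14.5 °C

Linear rate model ⇒ the product D·(T − T_b) is constant across temperatures.
73.8·(23.8 − T_b) = 31.6·(36.2 − T_b)
T_b = (73.8·23.8 − 31.6·36.2) / (73.8 − 31.6) = 612.52 / 42.2 = 14.515 °C ≈ 14.5 °C.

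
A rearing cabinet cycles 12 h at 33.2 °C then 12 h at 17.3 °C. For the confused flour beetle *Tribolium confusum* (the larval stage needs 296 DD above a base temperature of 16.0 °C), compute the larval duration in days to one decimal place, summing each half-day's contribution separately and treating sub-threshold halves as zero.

Day half: max(0, 33.2 − 16.0) × 0.5 = 17.2 × 0.5 = 8.60 DD.
Night half: max(0, 17.3 − 16.0) × 0.5 = 1.3 × 0.5 = 0.65 DD.
Per 24 h: 9.25 DD/day.
Duration = 296 / 9.25 = 32.000 ≈ 32.0 days.

32.0 days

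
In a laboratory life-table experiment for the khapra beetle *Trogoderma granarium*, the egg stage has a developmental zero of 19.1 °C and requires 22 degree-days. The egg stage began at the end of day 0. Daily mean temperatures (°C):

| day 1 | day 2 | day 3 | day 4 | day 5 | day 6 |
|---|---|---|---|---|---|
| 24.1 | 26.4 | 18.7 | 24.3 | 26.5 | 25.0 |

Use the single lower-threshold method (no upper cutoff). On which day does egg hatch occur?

Daily DD above 19.1 °C: 5.0, 7.3, 0.0, 5.2, 7.4, 5.9.
Cumulative: 5.0, 12.3, 12.3, 17.5, 24.9, 30.8.
The total first reaches 22 DD on day 5.

day 5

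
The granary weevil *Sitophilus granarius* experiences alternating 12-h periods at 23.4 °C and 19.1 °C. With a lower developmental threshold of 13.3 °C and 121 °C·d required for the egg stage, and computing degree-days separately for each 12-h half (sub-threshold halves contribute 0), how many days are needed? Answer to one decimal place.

15.2 days

Day half: max(0, 23.4 − 13.3) × 0.5 = 10.1 × 0.5 = 5.05 DD.
Night half: max(0, 19.1 − 13.3) × 0.5 = 5.8 × 0.5 = 2.90 DD.
Per 24 h: 7.95 DD/day.
Duration = 121 / 7.95 = 15.220 ≈ 15.2 days.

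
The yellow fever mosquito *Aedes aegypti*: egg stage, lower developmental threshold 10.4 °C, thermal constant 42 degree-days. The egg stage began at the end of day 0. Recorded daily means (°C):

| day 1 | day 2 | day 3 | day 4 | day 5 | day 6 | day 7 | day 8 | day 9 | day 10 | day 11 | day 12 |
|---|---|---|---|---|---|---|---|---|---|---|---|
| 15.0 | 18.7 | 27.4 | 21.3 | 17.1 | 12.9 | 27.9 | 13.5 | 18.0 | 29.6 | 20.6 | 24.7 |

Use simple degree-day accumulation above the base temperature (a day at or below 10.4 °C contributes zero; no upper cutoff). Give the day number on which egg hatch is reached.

Daily DD above 10.4 °C: 4.6, 8.3, 17.0, 10.9, 6.7, 2.5, 17.5, 3.1, 7.6, 19.2, 10.2, 14.3.
Cumulative: 4.6, 12.9, 29.9, 40.8, 47.5, 50.0, 67.5, 70.6, 78.2, 97.4, 107.6, 121.9.
The total first reaches 42 DD on day 5.

day 5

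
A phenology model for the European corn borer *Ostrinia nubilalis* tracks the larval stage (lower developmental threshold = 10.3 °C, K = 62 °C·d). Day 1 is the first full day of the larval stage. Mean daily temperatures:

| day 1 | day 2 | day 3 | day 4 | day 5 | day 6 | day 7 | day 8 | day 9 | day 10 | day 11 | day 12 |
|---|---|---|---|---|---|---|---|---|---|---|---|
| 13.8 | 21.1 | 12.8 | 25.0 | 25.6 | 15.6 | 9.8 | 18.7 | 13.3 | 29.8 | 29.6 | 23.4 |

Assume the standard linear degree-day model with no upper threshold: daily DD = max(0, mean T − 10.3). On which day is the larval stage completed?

Daily DD above 10.3 °C: 3.5, 10.8, 2.5, 14.7, 15.3, 5.3, 0.0, 8.4, 3.0, 19.5, 19.3, 13.1.
Cumulative: 3.5, 14.3, 16.8, 31.5, 46.8, 52.1, 52.1, 60.5, 63.5, 83.0, 102.3, 115.4.
The total first reaches 62 DD on day 9.

day 9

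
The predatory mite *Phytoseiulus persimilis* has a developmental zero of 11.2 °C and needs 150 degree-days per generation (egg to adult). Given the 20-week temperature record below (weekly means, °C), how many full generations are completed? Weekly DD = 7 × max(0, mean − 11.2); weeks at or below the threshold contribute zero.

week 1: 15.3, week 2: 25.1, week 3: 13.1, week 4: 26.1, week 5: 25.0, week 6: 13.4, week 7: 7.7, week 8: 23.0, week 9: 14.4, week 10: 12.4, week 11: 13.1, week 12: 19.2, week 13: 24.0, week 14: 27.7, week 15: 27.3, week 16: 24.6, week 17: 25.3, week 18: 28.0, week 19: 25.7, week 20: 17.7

Weekly DD (7 × max(0, T̄ − 11.2)): 28.7, 97.3, 13.3, 104.3, 96.6, 15.4, 0.0, 82.6, 22.4, 8.4, 13.3, 56.0, 89.6, 115.5, 112.7, 93.8, 98.7, 117.6, 101.5, 45.5.
Season total = 1313.2 DD.
Complete generations = ⌊1313.2 / 150⌋ = 8.

8 generations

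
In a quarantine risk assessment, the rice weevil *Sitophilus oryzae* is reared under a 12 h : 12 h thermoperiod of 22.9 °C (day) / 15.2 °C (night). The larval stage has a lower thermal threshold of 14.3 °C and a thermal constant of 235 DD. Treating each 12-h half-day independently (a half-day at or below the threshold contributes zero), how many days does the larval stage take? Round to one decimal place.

Day half: max(0, 22.9 − 14.3) × 0.5 = 8.6 × 0.5 = 4.30 DD.
Night half: max(0, 15.2 − 14.3) × 0.5 = 0.9 × 0.5 = 0.45 DD.
Per 24 h: 4.75 DD/day.
Duration = 235 / 4.75 = 49.474 ≈ 49.5 days.

49.5 days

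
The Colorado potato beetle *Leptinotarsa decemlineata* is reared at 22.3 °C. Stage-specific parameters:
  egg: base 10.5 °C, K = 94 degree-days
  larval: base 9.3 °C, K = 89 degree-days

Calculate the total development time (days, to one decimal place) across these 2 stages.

egg: 94 / (22.3 − 10.5) = 94 / 11.8 = 7.966 d.
larval: 89 / (22.3 − 9.3) = 89 / 13.0 = 6.846 d.
Sum = 14.812 ≈ 14.8 days.

14.8 days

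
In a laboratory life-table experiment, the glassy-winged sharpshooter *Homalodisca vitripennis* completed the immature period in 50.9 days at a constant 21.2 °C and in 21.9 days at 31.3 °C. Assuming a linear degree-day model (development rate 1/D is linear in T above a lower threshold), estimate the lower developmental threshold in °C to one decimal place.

13.6 °C

Under the model K = D·(T − T_b), so D₁·(T₁ − T_b) = D₂·(T₂ − T_b).
50.9·(21.2 − T_b) = 21.9·(31.3 − T_b)
T_b = (50.9·21.2 − 21.9·31.3) / (50.9 − 21.9) = 393.61 / 29.0 = 13.573 °C ≈ 13.6 °C.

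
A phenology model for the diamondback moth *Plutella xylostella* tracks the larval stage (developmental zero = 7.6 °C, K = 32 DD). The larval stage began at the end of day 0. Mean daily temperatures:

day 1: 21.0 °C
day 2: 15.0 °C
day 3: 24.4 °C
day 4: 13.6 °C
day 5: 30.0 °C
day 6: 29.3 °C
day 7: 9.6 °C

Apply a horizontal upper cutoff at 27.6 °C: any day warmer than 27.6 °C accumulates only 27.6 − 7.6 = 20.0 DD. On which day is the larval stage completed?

Daily DD above 7.6 °C (capped at 20.0): 13.4, 7.4, 16.8, 6.0, 20.0, 20.0, 2.0.
Cumulative: 13.4, 20.8, 37.6, 43.6, 63.6, 83.6, 85.6.
The total first reaches 32 DD on day 3.

day 3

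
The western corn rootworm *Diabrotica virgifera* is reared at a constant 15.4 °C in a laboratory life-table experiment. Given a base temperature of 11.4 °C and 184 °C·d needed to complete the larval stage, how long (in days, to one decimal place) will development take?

46.0 days

Daily accumulation = 15.4 − 11.4 = 4.0 DD/day.
Duration = 184 / 4.0 = 46.000 ≈ 46.0 days.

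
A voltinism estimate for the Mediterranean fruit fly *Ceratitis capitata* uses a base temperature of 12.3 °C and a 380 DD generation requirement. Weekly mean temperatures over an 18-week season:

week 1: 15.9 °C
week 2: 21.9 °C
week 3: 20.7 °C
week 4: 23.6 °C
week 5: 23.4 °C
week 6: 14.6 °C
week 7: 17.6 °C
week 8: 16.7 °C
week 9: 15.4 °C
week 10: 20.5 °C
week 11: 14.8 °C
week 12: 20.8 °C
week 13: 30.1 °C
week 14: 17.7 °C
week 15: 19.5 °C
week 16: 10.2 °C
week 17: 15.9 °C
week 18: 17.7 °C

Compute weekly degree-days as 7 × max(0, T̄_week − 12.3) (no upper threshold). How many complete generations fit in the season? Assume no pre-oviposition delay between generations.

Weekly DD (7 × max(0, T̄ − 12.3)): 25.2, 67.2, 58.8, 79.1, 77.7, 16.1, 37.1, 30.8, 21.7, 57.4, 17.5, 59.5, 124.6, 37.8, 50.4, 0.0, 25.2, 37.8.
Season total = 823.9 DD.
Complete generations = ⌊823.9 / 380⌋ = 2.

2 generations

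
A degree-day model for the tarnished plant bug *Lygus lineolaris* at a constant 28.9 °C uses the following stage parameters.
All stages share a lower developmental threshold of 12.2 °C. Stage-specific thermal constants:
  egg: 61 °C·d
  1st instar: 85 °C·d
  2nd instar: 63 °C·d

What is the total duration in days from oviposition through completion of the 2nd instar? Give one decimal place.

12.5 days

Daily accumulation at 28.9 °C = 28.9 − 12.2 = 16.7 DD/day.
Total K = 61 + 85 + 63 = 209 DD.
Total duration = 209 / 16.7 = 12.515 ≈ 12.5 days.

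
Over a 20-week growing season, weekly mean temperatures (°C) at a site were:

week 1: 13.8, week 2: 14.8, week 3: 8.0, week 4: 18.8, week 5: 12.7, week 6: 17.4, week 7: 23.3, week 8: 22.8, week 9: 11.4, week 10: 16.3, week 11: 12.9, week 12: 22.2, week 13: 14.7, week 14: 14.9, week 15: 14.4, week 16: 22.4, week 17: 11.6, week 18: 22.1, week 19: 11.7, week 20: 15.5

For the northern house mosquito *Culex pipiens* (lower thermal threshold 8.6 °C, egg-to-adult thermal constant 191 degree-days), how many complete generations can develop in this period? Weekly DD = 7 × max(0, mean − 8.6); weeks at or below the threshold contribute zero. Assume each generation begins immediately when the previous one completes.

Weekly DD (7 × max(0, T̄ − 8.6)): 36.4, 43.4, 0.0, 71.4, 28.7, 61.6, 102.9, 99.4, 19.6, 53.9, 30.1, 95.2, 42.7, 44.1, 40.6, 96.6, 21.0, 94.5, 21.7, 48.3.
Season total = 1052.1 DD.
Complete generations = ⌊1052.1 / 191⌋ = 5.

5 generations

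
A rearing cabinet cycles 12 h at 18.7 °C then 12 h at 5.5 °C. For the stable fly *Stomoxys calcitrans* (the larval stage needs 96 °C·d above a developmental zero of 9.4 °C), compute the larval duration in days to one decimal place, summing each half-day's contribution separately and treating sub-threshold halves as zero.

20.6 days

Day half: max(0, 18.7 − 9.4) × 0.5 = 9.3 × 0.5 = 4.65 DD.
Night half: max(0, 5.5 − 9.4) × 0.5 = 0.0 × 0.5 = 0.00 DD.
Per 24 h: 4.65 DD/day.
Duration = 96 / 4.65 = 20.645 ≈ 20.6 days.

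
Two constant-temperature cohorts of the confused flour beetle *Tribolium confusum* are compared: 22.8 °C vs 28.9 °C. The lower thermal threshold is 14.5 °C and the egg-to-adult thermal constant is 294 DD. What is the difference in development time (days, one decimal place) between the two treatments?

15.0 days

At 22.8 °C: 294 / (22.8 − 14.5) = 294 / 8.3 = 35.422 d.
At 28.9 °C: 294 / (28.9 − 14.5) = 294 / 14.4 = 20.417 d.
Difference = |35.422 − 20.417| = 15.005 ≈ 15.0 days.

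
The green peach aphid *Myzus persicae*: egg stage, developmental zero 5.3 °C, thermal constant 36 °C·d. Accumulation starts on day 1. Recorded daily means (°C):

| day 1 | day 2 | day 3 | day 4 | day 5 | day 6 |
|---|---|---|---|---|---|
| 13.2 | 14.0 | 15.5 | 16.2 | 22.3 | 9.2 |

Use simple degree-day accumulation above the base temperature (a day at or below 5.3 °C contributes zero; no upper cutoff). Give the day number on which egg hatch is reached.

day 4

Daily DD above 5.3 °C: 7.9, 8.7, 10.2, 10.9, 17.0, 3.9.
Cumulative: 7.9, 16.6, 26.8, 37.7, 54.7, 58.6.
The total first reaches 36 DD on day 4.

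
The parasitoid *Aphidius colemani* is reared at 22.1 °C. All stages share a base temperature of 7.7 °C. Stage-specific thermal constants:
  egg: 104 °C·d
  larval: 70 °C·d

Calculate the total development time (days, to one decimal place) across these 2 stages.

12.1 days

Daily accumulation at 22.1 °C = 22.1 − 7.7 = 14.4 DD/day.
Total K = 104 + 70 = 174 DD.
Total duration = 174 / 14.4 = 12.083 ≈ 12.1 days.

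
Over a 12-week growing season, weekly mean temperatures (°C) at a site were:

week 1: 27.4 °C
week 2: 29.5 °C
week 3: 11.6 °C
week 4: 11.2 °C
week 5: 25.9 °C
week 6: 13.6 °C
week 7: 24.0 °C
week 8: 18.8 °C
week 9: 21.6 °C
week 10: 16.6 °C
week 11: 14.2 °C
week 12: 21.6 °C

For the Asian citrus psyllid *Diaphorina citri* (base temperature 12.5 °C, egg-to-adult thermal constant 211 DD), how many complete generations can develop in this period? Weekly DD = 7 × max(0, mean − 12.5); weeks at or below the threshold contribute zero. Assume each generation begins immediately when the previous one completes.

2 generations

Weekly DD (7 × max(0, T̄ − 12.5)): 104.3, 119.0, 0.0, 0.0, 93.8, 7.7, 80.5, 44.1, 63.7, 28.7, 11.9, 63.7.
Season total = 617.4 DD.
Complete generations = ⌊617.4 / 211⌋ = 2.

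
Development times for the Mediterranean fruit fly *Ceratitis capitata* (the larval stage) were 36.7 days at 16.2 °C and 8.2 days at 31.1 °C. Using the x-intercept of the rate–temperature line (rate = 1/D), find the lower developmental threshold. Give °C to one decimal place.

Under the model K = D·(T − T_b), so D₁·(T₁ − T_b) = D₂·(T₂ − T_b).
36.7·(16.2 − T_b) = 8.2·(31.1 − T_b)
T_b = (36.7·16.2 − 8.2·31.1) / (36.7 − 8.2) = 339.52 / 28.5 = 11.913 °C ≈ 11.9 °C.

11.9 °C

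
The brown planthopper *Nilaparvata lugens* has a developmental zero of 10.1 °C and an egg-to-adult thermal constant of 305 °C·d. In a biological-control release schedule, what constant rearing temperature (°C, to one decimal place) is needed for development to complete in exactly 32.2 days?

Required daily accumulation = 305 / 32.2 = 9.472 DD/day.
T = T_base + 9.472 = 10.1 + 9.472 = 19.572 ≈ 19.6 °C.

19.6 °C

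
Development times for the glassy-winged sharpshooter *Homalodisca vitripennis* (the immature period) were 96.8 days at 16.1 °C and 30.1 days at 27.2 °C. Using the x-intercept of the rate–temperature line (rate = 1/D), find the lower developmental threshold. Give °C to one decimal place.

11.1 °C

Linear rate model ⇒ the product D·(T − T_b) is constant across temperatures.
96.8·(16.1 − T_b) = 30.1·(27.2 − T_b)
T_b = (96.8·16.1 − 30.1·27.2) / (96.8 − 30.1) = 739.76 / 66.7 = 11.091 °C ≈ 11.1 °C.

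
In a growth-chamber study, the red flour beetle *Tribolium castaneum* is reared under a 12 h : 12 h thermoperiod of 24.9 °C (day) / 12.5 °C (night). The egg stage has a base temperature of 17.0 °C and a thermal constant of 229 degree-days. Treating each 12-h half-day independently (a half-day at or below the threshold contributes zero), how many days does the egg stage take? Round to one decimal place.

Day half: max(0, 24.9 − 17.0) × 0.5 = 7.9 × 0.5 = 3.95 DD.
Night half: max(0, 12.5 − 17.0) × 0.5 = 0.0 × 0.5 = 0.00 DD.
Per 24 h: 3.95 DD/day.
Duration = 229 / 3.95 = 57.975 ≈ 58.0 days.

58.0 days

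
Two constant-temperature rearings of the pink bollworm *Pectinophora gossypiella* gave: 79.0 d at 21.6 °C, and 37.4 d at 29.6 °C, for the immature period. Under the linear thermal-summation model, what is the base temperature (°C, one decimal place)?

Equal thermal constants: D₁(T₁ − T_b) = D₂(T₂ − T_b).
79.0·(21.6 − T_b) = 37.4·(29.6 − T_b)
T_b = (79.0·21.6 − 37.4·29.6) / (79.0 − 37.4) = 599.36 / 41.6 = 14.408 °C ≈ 14.4 °C.

14.4 °C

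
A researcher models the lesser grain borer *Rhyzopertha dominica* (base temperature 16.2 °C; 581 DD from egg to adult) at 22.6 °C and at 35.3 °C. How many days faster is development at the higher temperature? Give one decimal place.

At 22.6 °C: 581 / (22.6 − 16.2) = 581 / 6.4 = 90.781 d.
At 35.3 °C: 581 / (35.3 − 16.2) = 581 / 19.1 = 30.419 d.
Difference = |90.781 − 30.419| = 60.362 ≈ 60.4 days.

60.4 days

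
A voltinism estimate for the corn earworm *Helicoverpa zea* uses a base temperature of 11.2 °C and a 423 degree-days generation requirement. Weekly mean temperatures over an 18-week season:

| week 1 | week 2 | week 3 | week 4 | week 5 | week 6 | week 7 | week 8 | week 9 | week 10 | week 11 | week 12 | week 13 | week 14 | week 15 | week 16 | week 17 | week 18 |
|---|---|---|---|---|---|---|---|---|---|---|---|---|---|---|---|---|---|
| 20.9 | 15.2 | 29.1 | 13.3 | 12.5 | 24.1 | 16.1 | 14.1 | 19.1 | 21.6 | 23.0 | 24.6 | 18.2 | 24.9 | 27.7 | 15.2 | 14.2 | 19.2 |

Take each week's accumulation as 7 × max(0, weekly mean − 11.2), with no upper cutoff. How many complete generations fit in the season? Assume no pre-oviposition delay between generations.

Weekly DD (7 × max(0, T̄ − 11.2)): 67.9, 28.0, 125.3, 14.7, 9.1, 90.3, 34.3, 20.3, 55.3, 72.8, 82.6, 93.8, 49.0, 95.9, 115.5, 28.0, 21.0, 56.0.
Season total = 1059.8 DD.
Complete generations = ⌊1059.8 / 423⌋ = 2.

2 generations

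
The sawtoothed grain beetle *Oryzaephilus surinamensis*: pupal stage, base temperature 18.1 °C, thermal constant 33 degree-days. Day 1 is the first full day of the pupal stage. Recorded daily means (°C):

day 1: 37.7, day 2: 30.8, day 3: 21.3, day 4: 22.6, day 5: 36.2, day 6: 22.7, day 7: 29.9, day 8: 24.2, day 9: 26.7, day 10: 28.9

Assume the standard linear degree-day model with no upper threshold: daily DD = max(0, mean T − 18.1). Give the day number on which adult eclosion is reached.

Daily DD above 18.1 °C: 19.6, 12.7, 3.2, 4.5, 18.1, 4.6, 11.8, 6.1, 8.6, 10.8.
Cumulative: 19.6, 32.3, 35.5, 40.0, 58.1, 62.7, 74.5, 80.6, 89.2, 100.0.
The total first reaches 33 DD on day 3.

day 3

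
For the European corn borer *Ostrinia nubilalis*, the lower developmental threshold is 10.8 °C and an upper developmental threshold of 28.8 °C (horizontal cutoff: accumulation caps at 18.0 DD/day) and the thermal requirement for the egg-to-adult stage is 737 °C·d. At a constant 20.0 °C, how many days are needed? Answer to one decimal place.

80.1 days

Daily accumulation = 20.0 − 10.8 = 9.2 DD/day.
Duration = 737 / 9.2 = 80.109 ≈ 80.1 days.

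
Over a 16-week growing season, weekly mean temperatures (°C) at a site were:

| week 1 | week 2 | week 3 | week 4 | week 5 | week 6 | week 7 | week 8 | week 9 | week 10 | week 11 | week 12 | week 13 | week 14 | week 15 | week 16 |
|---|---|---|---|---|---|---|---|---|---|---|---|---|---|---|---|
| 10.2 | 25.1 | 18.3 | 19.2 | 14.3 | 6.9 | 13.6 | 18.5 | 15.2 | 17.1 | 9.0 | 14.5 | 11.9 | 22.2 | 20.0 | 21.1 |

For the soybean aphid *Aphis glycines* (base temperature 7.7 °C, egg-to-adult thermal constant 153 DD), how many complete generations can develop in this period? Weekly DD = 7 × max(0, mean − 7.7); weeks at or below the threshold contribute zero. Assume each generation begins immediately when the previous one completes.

Weekly DD (7 × max(0, T̄ − 7.7)): 17.5, 121.8, 74.2, 80.5, 46.2, 0.0, 41.3, 75.6, 52.5, 65.8, 9.1, 47.6, 29.4, 101.5, 86.1, 93.8.
Season total = 942.9 DD.
Complete generations = ⌊942.9 / 153⌋ = 6.

6 generations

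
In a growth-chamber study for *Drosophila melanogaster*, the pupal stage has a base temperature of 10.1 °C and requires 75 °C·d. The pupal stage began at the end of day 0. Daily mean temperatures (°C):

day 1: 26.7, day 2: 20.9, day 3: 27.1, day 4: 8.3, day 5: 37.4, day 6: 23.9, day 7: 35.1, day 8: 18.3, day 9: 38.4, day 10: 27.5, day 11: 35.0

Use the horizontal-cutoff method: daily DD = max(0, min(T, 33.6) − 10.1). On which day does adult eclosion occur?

Daily DD above 10.1 °C (capped at 23.5): 16.6, 10.8, 17.0, 0.0, 23.5, 13.8, 23.5, 8.2, 23.5, 17.4, 23.5.
Cumulative: 16.6, 27.4, 44.4, 44.4, 67.9, 81.7, 105.2, 113.4, 136.9, 154.3, 177.8.
The total first reaches 75 DD on day 6.

day 6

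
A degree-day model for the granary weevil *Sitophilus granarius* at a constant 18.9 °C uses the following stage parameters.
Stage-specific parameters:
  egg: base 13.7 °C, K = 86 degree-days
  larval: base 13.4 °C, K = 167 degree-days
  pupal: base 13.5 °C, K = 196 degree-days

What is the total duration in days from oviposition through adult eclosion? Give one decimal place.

83.2 days

egg: 86 / (18.9 − 13.7) = 86 / 5.2 = 16.538 d.
larval: 167 / (18.9 − 13.4) = 167 / 5.5 = 30.364 d.
pupal: 196 / (18.9 − 13.5) = 196 / 5.4 = 36.296 d.
Sum = 83.198 ≈ 83.2 days.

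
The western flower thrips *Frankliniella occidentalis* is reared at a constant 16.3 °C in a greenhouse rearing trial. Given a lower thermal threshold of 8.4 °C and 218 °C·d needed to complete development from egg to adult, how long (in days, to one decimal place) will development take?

27.6 days

Daily accumulation = 16.3 − 8.4 = 7.9 DD/day.
Duration = 218 / 7.9 = 27.595 ≈ 27.6 days.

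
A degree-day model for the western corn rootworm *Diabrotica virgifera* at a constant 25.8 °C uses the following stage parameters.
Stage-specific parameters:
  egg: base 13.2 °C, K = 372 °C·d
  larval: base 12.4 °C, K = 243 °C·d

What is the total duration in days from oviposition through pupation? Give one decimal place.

47.7 days

egg: 372 / (25.8 − 13.2) = 372 / 12.6 = 29.524 d.
larval: 243 / (25.8 − 12.4) = 243 / 13.4 = 18.134 d.
Sum = 47.658 ≈ 47.7 days.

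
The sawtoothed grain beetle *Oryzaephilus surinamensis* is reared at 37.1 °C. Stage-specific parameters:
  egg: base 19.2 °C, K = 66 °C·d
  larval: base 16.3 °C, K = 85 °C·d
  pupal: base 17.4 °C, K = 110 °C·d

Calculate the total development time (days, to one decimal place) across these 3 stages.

13.4 days

egg: 66 / (37.1 − 19.2) = 66 / 17.9 = 3.687 d.
larval: 85 / (37.1 − 16.3) = 85 / 20.8 = 4.087 d.
pupal: 110 / (37.1 − 17.4) = 110 / 19.7 = 5.584 d.
Sum = 13.357 ≈ 13.4 days.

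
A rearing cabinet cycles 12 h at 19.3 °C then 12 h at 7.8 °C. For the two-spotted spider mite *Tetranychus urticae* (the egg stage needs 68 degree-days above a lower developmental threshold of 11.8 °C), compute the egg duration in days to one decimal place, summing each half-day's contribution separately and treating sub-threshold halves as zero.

Day half: max(0, 19.3 − 11.8) × 0.5 = 7.5 × 0.5 = 3.75 DD.
Night half: max(0, 7.8 − 11.8) × 0.5 = 0.0 × 0.5 = 0.00 DD.
Per 24 h: 3.75 DD/day.
Duration = 68 / 3.75 = 18.133 ≈ 18.1 days.

18.1 days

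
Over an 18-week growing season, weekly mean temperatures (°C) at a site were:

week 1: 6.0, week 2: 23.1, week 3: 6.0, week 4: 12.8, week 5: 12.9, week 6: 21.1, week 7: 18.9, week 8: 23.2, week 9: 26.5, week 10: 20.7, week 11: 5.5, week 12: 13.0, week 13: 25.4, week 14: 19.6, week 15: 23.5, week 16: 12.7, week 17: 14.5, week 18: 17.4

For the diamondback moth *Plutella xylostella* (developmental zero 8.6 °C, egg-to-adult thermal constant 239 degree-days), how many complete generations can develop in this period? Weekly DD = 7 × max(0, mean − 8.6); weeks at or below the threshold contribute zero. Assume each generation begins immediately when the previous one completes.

Weekly DD (7 × max(0, T̄ − 8.6)): 0.0, 101.5, 0.0, 29.4, 30.1, 87.5, 72.1, 102.2, 125.3, 84.7, 0.0, 30.8, 117.6, 77.0, 104.3, 28.7, 41.3, 61.6.
Season total = 1094.1 DD.
Complete generations = ⌊1094.1 / 239⌋ = 4.

4 generations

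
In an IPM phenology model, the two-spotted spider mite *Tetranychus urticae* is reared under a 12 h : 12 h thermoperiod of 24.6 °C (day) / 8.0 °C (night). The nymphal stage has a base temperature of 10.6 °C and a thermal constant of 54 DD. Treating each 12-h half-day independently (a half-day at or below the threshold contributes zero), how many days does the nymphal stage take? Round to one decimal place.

Day half: max(0, 24.6 − 10.6) × 0.5 = 14.0 × 0.5 = 7.00 DD.
Night half: max(0, 8.0 − 10.6) × 0.5 = 0.0 × 0.5 = 0.00 DD.
Per 24 h: 7.00 DD/day.
Duration = 54 / 7.00 = 7.714 ≈ 7.7 days.

7.7 days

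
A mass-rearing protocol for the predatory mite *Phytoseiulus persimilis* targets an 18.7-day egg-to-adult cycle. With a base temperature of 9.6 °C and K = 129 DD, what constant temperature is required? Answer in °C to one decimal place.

16.5 °C

Required daily accumulation = 129 / 18.7 = 6.898 DD/day.
T = T_base + 6.898 = 9.6 + 6.898 = 16.498 ≈ 16.5 °C.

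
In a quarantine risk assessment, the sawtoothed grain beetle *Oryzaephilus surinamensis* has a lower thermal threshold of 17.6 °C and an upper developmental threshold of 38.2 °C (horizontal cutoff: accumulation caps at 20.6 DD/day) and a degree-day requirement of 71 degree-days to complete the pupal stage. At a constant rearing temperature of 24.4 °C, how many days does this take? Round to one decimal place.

Daily accumulation = 24.4 − 17.6 = 6.8 DD/day.
Duration = 71 / 6.8 = 10.441 ≈ 10.4 days.

10.4 days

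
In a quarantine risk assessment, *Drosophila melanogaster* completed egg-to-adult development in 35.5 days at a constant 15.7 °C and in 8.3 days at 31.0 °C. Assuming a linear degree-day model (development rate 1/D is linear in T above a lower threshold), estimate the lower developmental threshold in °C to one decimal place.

Under the model K = D·(T − T_b), so D₁·(T₁ − T_b) = D₂·(T₂ − T_b).
35.5·(15.7 − T_b) = 8.3·(31.0 − T_b)
T_b = (35.5·15.7 − 8.3·31.0) / (35.5 − 8.3) = 300.05 / 27.2 = 11.031 °C ≈ 11.0 °C.

11.0 °C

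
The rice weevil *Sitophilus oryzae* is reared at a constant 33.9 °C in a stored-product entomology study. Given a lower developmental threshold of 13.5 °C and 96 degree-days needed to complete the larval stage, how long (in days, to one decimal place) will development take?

4.7 days

Daily accumulation = 33.9 − 13.5 = 20.4 DD/day.
Duration = 96 / 20.4 = 4.706 ≈ 4.7 days.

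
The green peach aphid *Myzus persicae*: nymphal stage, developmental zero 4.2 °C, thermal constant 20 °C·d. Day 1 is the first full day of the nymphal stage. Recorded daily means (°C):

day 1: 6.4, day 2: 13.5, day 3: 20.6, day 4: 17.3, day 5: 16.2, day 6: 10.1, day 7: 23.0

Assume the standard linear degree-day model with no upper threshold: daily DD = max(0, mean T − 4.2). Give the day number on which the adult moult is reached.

day 3

Daily DD above 4.2 °C: 2.2, 9.3, 16.4, 13.1, 12.0, 5.9, 18.8.
Cumulative: 2.2, 11.5, 27.9, 41.0, 53.0, 58.9, 77.7.
The total first reaches 20 DD on day 3.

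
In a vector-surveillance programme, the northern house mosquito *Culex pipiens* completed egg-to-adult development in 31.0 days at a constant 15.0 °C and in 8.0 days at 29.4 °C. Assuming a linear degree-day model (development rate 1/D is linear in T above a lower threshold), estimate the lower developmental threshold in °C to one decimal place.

10.0 °C

Linear rate model ⇒ the product D·(T − T_b) is constant across temperatures.
31.0·(15.0 − T_b) = 8.0·(29.4 − T_b)
T_b = (31.0·15.0 − 8.0·29.4) / (31.0 − 8.0) = 229.80 / 23.0 = 9.991 °C ≈ 10.0 °C.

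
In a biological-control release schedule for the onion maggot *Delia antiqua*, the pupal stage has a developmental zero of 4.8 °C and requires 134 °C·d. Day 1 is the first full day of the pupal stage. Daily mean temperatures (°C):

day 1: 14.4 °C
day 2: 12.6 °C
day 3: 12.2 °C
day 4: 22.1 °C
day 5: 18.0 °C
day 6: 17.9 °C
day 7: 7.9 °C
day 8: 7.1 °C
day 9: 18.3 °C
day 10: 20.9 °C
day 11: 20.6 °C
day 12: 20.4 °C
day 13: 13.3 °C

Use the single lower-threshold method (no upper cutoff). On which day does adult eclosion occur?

Daily DD above 4.8 °C: 9.6, 7.8, 7.4, 17.3, 13.2, 13.1, 3.1, 2.3, 13.5, 16.1, 15.8, 15.6, 8.5.
Cumulative: 9.6, 17.4, 24.8, 42.1, 55.3, 68.4, 71.5, 73.8, 87.3, 103.4, 119.2, 134.8, 143.3.
The total first reaches 134 DD on day 12.

day 12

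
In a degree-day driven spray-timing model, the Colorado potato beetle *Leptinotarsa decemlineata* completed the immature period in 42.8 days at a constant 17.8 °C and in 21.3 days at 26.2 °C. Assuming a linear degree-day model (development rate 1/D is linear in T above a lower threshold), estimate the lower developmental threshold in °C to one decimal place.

9.5 °C

Linear rate model ⇒ the product D·(T − T_b) is constant across temperatures.
42.8·(17.8 − T_b) = 21.3·(26.2 − T_b)
T_b = (42.8·17.8 − 21.3·26.2) / (42.8 − 21.3) = 203.78 / 21.5 = 9.478 °C ≈ 9.5 °C.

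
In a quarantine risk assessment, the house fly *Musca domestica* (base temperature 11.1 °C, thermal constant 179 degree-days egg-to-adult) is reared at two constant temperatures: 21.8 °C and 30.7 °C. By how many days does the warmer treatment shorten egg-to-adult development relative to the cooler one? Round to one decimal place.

At 21.8 °C: 179 / (21.8 − 11.1) = 179 / 10.7 = 16.729 d.
At 30.7 °C: 179 / (30.7 − 11.1) = 179 / 19.6 = 9.133 d.
Difference = |16.729 − 9.133| = 7.596 ≈ 7.6 days.

7.6 days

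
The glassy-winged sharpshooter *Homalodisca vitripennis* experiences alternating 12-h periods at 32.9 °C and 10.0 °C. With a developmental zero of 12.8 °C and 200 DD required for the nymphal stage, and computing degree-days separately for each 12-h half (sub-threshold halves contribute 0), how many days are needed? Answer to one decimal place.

19.9 days

Day half: max(0, 32.9 − 12.8) × 0.5 = 20.1 × 0.5 = 10.05 DD.
Night half: max(0, 10.0 − 12.8) × 0.5 = 0.0 × 0.5 = 0.00 DD.
Per 24 h: 10.05 DD/day.
Duration = 200 / 10.05 = 19.900 ≈ 19.9 days.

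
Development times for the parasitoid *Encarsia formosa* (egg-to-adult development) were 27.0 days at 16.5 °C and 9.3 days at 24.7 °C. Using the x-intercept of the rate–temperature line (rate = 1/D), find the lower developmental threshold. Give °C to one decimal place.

12.2 °C

Linear rate model ⇒ the product D·(T − T_b) is constant across temperatures.
27.0·(16.5 − T_b) = 9.3·(24.7 − T_b)
T_b = (27.0·16.5 − 9.3·24.7) / (27.0 − 9.3) = 215.79 / 17.7 = 12.192 °C ≈ 12.2 °C.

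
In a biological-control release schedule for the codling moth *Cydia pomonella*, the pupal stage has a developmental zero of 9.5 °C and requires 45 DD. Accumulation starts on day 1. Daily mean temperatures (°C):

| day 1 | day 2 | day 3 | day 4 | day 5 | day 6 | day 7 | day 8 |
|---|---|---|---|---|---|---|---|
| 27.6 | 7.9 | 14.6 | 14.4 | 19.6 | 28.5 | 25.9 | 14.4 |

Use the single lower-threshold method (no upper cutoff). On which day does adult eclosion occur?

day 6

Daily DD above 9.5 °C: 18.1, 0.0, 5.1, 4.9, 10.1, 19.0, 16.4, 4.9.
Cumulative: 18.1, 18.1, 23.2, 28.1, 38.2, 57.2, 73.6, 78.5.
The total first reaches 45 DD on day 6.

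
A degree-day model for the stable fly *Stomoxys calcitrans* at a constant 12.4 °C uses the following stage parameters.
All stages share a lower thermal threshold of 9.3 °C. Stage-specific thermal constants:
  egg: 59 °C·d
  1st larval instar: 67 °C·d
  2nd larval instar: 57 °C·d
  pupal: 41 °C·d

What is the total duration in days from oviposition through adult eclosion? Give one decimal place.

Daily accumulation at 12.4 °C = 12.4 − 9.3 = 3.1 DD/day.
Total K = 59 + 67 + 57 + 41 = 224 DD.
Total duration = 224 / 3.1 = 72.258 ≈ 72.3 days.

72.3 days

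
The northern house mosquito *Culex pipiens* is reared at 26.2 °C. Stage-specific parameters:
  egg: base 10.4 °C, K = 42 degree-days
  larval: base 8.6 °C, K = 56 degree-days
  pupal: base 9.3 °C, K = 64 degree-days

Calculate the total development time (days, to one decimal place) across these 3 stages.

9.6 days

egg: 42 / (26.2 − 10.4) = 42 / 15.8 = 2.658 d.
larval: 56 / (26.2 − 8.6) = 56 / 17.6 = 3.182 d.
pupal: 64 / (26.2 − 9.3) = 64 / 16.9 = 3.787 d.
Sum = 9.627 ≈ 9.6 days.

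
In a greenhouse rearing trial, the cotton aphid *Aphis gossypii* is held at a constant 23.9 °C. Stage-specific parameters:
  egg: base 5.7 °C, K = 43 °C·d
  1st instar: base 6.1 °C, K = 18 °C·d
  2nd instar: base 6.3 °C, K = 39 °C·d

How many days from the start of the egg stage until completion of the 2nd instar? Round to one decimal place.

egg: 43 / (23.9 − 5.7) = 43 / 18.2 = 2.363 d.
1st instar: 18 / (23.9 − 6.1) = 18 / 17.8 = 1.011 d.
2nd instar: 39 / (23.9 − 6.3) = 39 / 17.6 = 2.216 d.
Sum = 5.590 ≈ 5.6 days.

5.6 days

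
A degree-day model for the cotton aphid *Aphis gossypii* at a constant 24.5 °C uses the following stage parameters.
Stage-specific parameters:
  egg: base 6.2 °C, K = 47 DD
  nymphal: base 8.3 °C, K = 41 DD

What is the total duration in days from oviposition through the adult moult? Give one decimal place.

egg: 47 / (24.5 − 6.2) = 47 / 18.3 = 2.568 d.
nymphal: 41 / (24.5 − 8.3) = 41 / 16.2 = 2.531 d.
Sum = 5.099 ≈ 5.1 days.

5.1 days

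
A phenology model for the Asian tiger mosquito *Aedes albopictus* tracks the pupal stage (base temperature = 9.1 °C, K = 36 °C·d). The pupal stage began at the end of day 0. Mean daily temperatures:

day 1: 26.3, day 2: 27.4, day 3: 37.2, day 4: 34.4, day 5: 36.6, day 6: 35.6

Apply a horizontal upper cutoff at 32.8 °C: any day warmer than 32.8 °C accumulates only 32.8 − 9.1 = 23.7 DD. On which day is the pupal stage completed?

day 3

Daily DD above 9.1 °C (capped at 23.7): 17.2, 18.3, 23.7, 23.7, 23.7, 23.7.
Cumulative: 17.2, 35.5, 59.2, 82.9, 106.6, 130.3.
The total first reaches 36 DD on day 3.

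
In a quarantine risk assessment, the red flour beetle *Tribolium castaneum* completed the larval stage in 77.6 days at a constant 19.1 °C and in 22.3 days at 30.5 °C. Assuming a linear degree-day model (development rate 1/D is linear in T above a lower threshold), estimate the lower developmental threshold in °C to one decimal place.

Under the model K = D·(T − T_b), so D₁·(T₁ − T_b) = D₂·(T₂ − T_b).
77.6·(19.1 − T_b) = 22.3·(30.5 − T_b)
T_b = (77.6·19.1 − 22.3·30.5) / (77.6 − 22.3) = 802.01 / 55.3 = 14.503 °C ≈ 14.5 °C.

14.5 °C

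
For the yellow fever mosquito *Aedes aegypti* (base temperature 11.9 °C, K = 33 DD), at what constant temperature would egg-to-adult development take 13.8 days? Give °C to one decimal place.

Required daily accumulation = 33 / 13.8 = 2.391 DD/day.
T = T_base + 2.391 = 11.9 + 2.391 = 14.291 ≈ 14.3 °C.

14.3 °C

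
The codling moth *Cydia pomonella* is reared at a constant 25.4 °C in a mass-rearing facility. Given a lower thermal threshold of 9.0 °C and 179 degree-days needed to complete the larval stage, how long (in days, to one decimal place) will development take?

10.9 days

Daily accumulation = 25.4 − 9.0 = 16.4 DD/day.
Duration = 179 / 16.4 = 10.915 ≈ 10.9 days.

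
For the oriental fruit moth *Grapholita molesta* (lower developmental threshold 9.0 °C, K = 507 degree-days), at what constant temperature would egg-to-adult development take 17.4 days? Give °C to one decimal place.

38.1 °C

Required daily accumulation = 507 / 17.4 = 29.138 DD/day.
T = T_base + 29.138 = 9.0 + 29.138 = 38.138 ≈ 38.1 °C.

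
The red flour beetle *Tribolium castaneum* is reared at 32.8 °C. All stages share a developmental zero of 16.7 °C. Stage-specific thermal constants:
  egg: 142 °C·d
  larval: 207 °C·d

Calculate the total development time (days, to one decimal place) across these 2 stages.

21.7 days

Daily accumulation at 32.8 °C = 32.8 − 16.7 = 16.1 DD/day.
Total K = 142 + 207 = 349 DD.
Total duration = 349 / 16.1 = 21.677 ≈ 21.7 days.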